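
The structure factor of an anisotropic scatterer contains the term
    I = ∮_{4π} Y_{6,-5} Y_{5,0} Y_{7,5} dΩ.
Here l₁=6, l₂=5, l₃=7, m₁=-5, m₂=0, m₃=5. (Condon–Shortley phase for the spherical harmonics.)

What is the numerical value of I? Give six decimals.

0.038107

m-sum 0 ✓  L=18 even ✓  1≤7≤11 ✓
Π(2lᵢ+1) = 13×11×15 = 2145
triangle coeff Δ(6,5,7) = 1/174594420
Σ_t [0,4]: t=0:+1/4147200 t=1:−1/207360 t=2:+1/82944 t=3:−1/207360 t=4:+1/4147200 = 1/345600
(3j)²=420/46189 [(6 5 7; 0 0 0)], sign=-1
Σ_t [3,4]: t=3:−1/11612160 t=4:+1/14515200 = -1/58060800
(3j)²=55/58786 [(6 5 7; -5 0 5)], sign=-1
⇒ 4πI² = 24750/1356277
I = (+1)√(24750/1356277/(4π)) = 0.03810733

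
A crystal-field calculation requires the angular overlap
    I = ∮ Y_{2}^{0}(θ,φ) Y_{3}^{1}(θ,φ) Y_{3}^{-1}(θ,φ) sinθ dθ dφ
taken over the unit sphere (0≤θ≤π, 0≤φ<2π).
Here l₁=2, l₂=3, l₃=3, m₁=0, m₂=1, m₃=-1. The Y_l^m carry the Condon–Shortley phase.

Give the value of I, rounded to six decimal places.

m-sum 0 ✓  L=8 even ✓  1≤3≤5 ✓
Π(2lᵢ+1) = 5×7×7 = 245
triangle coeff Δ(2,3,3) = 1/3780
Σ_t [0,2]: t=0:+1/24 t=1:−1/4 t=2:+1/24 = -1/6
(3j)²=4/105 [(2 3 3; 0 0 0)], sign=+1
Σ_t [0,2]: t=0:+1/96 t=1:−1/6 t=2:+1/16 = -3/32
(3j)²=3/140 [(2 3 3; 0 1 -1)], sign=-1
⇒ 4πI² = 1/5
I = (-1)√(1/5/(4π)) = -0.12615663

-0.126157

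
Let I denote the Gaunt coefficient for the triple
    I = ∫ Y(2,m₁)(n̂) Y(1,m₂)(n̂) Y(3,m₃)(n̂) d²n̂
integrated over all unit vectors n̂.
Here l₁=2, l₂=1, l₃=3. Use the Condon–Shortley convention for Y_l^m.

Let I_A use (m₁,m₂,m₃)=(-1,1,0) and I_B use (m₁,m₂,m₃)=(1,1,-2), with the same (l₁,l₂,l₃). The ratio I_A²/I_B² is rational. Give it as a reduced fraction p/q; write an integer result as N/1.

3/10

Shared (l₁,l₂,l₃)=(2,1,3): N and (l;000)² cancel in I_A²/I_B².
A: Δ = 0!·4!·2!/7! = 1/105; Racah Σ t=0..0: t=0:+1/12 = 1/12; ⇒ 3j(2 1 3; -1 1 0)² = 1/35, sgn -1
B: Δ = 0!·4!·2!/7! = 1/105; Racah Σ t=0..0: t=0:+1/12 = 1/12; ⇒ 3j(2 1 3; 1 1 -2)² = 2/21, sgn -1
I_A²/I_B² = (1/35)/(2/21) = 3/10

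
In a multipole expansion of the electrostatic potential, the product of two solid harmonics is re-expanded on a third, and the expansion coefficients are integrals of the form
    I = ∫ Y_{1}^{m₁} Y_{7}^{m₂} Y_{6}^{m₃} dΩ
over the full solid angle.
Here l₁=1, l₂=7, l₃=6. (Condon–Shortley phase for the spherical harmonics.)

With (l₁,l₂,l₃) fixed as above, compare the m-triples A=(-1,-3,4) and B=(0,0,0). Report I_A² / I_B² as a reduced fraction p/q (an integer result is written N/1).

l's match ⇒ only the (l;m) 3-j factors differ between A and B.
A: triangle coeff Δ(1,7,6) = 1/1365; Σ_t [2,2]: t=2:+1/14515200 = 1/14515200; (3j)²=2/455 [(1 7 6; -1 -3 4)], sign=+1
B: triangle coeff Δ(1,7,6) = 1/1365; Σ_t [1,1]: t=1:−1/518400 = -1/518400; (3j)²=7/195 [(1 7 6; 0 0 0)], sign=-1
I_A²/I_B² = (2/455)/(7/195) = 6/49

6/49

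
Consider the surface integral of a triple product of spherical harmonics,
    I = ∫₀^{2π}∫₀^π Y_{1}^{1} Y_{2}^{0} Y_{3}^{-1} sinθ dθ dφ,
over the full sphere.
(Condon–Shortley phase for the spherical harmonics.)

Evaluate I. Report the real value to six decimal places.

m-sum 0 ✓  L=6 even ✓  1≤3≤3 ✓
Π(2lᵢ+1) = 3×5×7 = 105
triangle coeff Δ(1,2,3) = 1/105
Σ_t [0,0]: t=0:+1/4 = 1/4
(3j)²=3/35 [(1 2 3; 0 0 0)], sign=-1
Σ_t [0,0]: t=0:+1/8 = 1/8
(3j)²=2/35 [(1 2 3; 1 0 -1)], sign=+1
⇒ 4πI² = 18/35
I = (-1)√(18/35/(4π)) = -0.20230066

-0.202301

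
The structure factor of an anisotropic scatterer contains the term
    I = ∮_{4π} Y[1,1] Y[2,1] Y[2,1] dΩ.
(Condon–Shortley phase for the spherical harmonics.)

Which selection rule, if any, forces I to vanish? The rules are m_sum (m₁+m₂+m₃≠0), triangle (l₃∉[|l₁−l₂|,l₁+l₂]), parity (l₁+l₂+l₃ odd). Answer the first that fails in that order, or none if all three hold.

azimuthal sum: 1 + 1 + 1 = 3  ✗
1 ≤ 2 ≤ 3 (triangle on l)
L = 1 + 2 + 2 = 5 (odd)

m_sum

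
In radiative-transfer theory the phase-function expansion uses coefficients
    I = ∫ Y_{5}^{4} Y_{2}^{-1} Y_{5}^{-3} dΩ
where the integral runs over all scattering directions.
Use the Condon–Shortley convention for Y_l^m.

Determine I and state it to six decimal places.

0.196098

m-sum 0 ✓  L=12 even ✓  3≤5≤7 ✓
Π(2lᵢ+1) = 11×5×11 = 605
triangle coeff Δ(5,2,5) = 1/38610
Σ_t [0,2]: t=0:+1/2880 t=1:−1/576 t=2:+1/2880 = -1/960
(3j)²=10/429 [(5 2 5; 0 0 0)], sign=+1
Σ_t [0,1]: t=0:+1/10080 t=1:−1/80640 = 1/11520
(3j)²=49/1430 [(5 2 5; 4 -1 -3)], sign=+1
⇒ 4πI² = 245/507
I = (+1)√(245/507/(4π)) = 0.19609844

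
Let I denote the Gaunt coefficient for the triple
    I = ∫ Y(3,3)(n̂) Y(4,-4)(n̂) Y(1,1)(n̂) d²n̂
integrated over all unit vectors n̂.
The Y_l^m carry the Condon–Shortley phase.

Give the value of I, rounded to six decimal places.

m-sum 0 ✓  L=8 even ✓  1≤1≤7 ✓
Π(2lᵢ+1) = 7×9×3 = 189
triangle coeff Δ(3,4,1) = 1/252
Σ_t [3,3]: t=3:−1/36 = -1/36
(3j)²=4/63 [(3 4 1; 0 0 0)], sign=+1
Σ_t [0,0]: t=0:+1/1440 = 1/1440
(3j)²=1/9 [(3 4 1; 3 -4 1)], sign=+1
⇒ 4πI² = 4/3
I = (+1)√(4/3/(4π)) = 0.32573501

0.325735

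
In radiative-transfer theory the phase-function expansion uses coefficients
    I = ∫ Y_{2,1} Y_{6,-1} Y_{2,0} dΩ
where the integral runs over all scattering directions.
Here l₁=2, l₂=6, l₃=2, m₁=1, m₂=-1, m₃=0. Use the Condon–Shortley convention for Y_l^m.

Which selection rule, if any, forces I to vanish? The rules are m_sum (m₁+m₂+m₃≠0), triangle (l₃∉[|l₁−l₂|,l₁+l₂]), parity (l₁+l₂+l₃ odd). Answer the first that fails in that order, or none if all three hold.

triangle

azimuthal sum: 1 − 1 + 0 = 0  ✓
4 ≤ 2 ≤ 8 (triangle on l)  ✗
L = 2 + 6 + 2 = 10 (even)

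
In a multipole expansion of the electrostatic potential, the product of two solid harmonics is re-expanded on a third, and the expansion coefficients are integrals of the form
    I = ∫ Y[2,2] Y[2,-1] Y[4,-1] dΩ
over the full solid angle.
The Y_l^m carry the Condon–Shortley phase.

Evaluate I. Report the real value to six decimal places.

-0.090112

Checks pass: Σm=0; 8 even; l₃=4∈[0,4].
(2·2+1)(2·2+1)(2·4+1) = 225
Δ: 0! 4! 4! / 9! → 1/630
sum: t=0:+1/16 = 1/16
3j²(2 2 4; 0 0 0) = Δ·Π!·Σ² = 2/35  (sign +1)
sum: t=0:+1/144 = 1/144
3j²(2 2 4; 2 -1 -1) = Δ·Π!·Σ² = 1/126  (sign -1)
combine: 4πI² = 225·2/35·1/126 = 5/49
take √, sign -1: I = -0.09011188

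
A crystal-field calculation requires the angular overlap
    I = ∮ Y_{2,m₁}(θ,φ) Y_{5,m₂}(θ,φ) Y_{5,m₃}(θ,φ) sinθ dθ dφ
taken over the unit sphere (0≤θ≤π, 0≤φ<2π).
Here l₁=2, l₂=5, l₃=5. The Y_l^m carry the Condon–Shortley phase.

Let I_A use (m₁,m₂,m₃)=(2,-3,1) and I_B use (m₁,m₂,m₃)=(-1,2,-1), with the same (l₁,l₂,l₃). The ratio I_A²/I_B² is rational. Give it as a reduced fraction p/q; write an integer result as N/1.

l's match ⇒ only the (l;m) 3-j factors differ between A and B.
A: triangle coeff Δ(2,5,5) = 1/38610; Σ_t [0,0]: t=0:+1/5760 = 1/5760; (3j)²=56/2145 [(2 5 5; 2 -3 1)], sign=+1
B: triangle coeff Δ(2,5,5) = 1/38610; Σ_t [1,2]: t=1:−1/2880 t=2:+1/1440 = 1/2880; (3j)²=7/715 [(2 5 5; -1 2 -1)], sign=+1
I_A²/I_B² = (56/2145)/(7/715) = 8/3

8/3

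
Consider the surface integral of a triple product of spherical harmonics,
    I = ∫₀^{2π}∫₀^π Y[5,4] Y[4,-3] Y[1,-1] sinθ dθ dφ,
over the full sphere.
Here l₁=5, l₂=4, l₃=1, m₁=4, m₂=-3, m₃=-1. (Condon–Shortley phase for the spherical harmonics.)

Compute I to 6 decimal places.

m-sum 0 ✓  L=10 even ✓  1≤1≤9 ✓
Π(2lᵢ+1) = 11×9×3 = 297
triangle coeff Δ(5,4,1) = 1/495
Σ_t [4,4]: t=4:+1/576 = 1/576
(3j)²=5/99 [(5 4 1; 0 0 0)], sign=-1
Σ_t [1,1]: t=1:−1/10080 = -1/10080
(3j)²=4/55 [(5 4 1; 4 -3 -1)], sign=-1
⇒ 4πI² = 12/11
I = (+1)√(12/11/(4π)) = 0.29463840

0.294638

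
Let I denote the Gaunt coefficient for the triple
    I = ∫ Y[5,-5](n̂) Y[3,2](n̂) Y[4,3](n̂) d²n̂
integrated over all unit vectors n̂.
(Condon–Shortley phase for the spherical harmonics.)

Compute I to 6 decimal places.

-0.212007

Checks pass: Σm=0; 12 even; l₃=4∈[2,8].
(2·5+1)(2·3+1)(2·4+1) = 693
Δ: 4! 6! 2! / 13! → 1/180180
sum: t=1:−1/576 t=2:+1/144 t=3:−1/576 = 1/288
3j²(5 3 4; 0 0 0) = Δ·Π!·Σ² = 20/1001  (sign +1)
sum: t=4:+1/17280 = 1/17280
3j²(5 3 4; -5 2 3) = Δ·Π!·Σ² = 35/858  (sign -1)
combine: 4πI² = 693·20/1001·35/858 = 1050/1859
take √, sign -1: I = -0.21200691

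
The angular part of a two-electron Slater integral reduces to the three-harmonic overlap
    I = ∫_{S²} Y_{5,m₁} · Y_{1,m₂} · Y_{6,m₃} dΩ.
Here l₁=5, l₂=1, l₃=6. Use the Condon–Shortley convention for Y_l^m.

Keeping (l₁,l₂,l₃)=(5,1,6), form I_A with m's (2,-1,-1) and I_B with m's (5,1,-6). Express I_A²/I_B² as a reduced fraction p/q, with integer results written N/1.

l's match ⇒ only the (l;m) 3-j factors differ between A and B.
A: triangle coeff Δ(5,1,6) = 1/858; Σ_t [0,0]: t=0:+1/60480 = 1/60480; (3j)²=5/429 [(5 1 6; 2 -1 -1)], sign=-1
B: triangle coeff Δ(5,1,6) = 1/858; Σ_t [0,0]: t=0:+1/7257600 = 1/7257600; (3j)²=1/13 [(5 1 6; 5 1 -6)], sign=+1
I_A²/I_B² = (5/429)/(1/13) = 5/33

5/33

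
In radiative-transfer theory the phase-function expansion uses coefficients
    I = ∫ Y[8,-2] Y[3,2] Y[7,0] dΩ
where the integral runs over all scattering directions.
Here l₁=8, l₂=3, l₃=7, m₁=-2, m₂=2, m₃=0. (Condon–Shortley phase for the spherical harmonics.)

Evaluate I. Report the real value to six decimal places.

-0.091974

Checks pass: Σm=0; 18 even; l₃=7∈[5,11].
(2·8+1)(2·3+1)(2·7+1) = 1785
Δ: 4! 12! 2! / 19! → 1/5290740
sum: t=1:−1/7257600 t=2:+1/2073600 t=3:−1/7257600 = 1/4838400
3j²(8 3 7; 0 0 0) = Δ·Π!·Σ² = 252/20995  (sign -1)
sum: t=3:−1/7257600 t=4:+1/12441600 = -1/17418240
3j²(8 3 7; -2 2 0) = Δ·Π!·Σ² = 125/25194  (sign +1)
combine: 4πI² = 1785·252/20995·125/25194 = 110250/1037153
take √, sign -1: I = -0.09197355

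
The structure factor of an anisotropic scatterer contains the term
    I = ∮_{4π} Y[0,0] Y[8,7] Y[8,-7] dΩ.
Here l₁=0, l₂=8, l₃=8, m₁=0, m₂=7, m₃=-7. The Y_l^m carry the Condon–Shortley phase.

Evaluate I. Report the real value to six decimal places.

Checks pass: Σm=0; 16 even; l₃=8∈[8,8].
(2·0+1)(2·8+1)(2·8+1) = 289
Δ: 0! 0! 16! / 17! → 1/17
sum: t=0:+1/1625702400 = 1/1625702400
3j²(0 8 8; 0 0 0) = Δ·Π!·Σ² = 1/17  (sign +1)
sum: t=0:+1/1307674368000 = 1/1307674368000
3j²(0 8 8; 0 7 -7) = Δ·Π!·Σ² = 1/17  (sign -1)
combine: 4πI² = 289·1/17·1/17 = 1/1
take √, sign -1: I = -0.28209479

-0.282095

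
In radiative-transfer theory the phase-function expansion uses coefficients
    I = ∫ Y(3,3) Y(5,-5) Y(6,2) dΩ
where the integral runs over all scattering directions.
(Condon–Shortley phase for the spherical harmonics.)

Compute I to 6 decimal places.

Checks pass: Σm=0; 14 even; l₃=6∈[2,8].
(2·3+1)(2·5+1)(2·6+1) = 1001
Δ: 2! 4! 8! / 15! → 1/675675
sum: t=0:+1/8640 t=1:−1/2304 t=2:+1/8640 = -7/34560
3j²(3 5 6; 0 0 0) = Δ·Π!·Σ² = 7/429  (sign -1)
sum: t=0:+1/1935360 = 1/1935360
3j²(3 5 6; 3 -5 2) = Δ·Π!·Σ² = 1/1001  (sign +1)
combine: 4πI² = 1001·7/429·1/1001 = 7/429
take √, sign -1: I = -0.03603425

-0.036034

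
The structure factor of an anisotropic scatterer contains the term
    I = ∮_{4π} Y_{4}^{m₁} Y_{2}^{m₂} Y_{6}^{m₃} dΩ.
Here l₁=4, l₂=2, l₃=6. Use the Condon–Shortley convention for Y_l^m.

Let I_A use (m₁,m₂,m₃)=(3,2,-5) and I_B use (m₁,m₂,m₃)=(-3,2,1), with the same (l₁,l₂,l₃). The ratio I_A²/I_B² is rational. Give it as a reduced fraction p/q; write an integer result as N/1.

66/1

Same 4,2,6: normalisation and zero-m 3j drop out of the ratio.
A: Δ: 0! 8! 4! / 13! → 1/6435; sum: t=0:+1/120960 = 1/120960; 3j²(4 2 6; 3 2 -5) = Δ·Π!·Σ² = 2/39  (sign -1)
B: Δ: 0! 8! 4! / 13! → 1/6435; sum: t=0:+1/120960 = 1/120960; 3j²(4 2 6; -3 2 1) = Δ·Π!·Σ² = 1/1287  (sign -1)
I_A²/I_B² = (2/39)/(1/1287) = 66/1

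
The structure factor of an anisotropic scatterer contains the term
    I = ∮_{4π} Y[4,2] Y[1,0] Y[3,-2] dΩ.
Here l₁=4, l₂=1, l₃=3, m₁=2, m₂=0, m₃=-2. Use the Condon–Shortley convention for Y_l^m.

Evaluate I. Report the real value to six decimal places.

0.213244

Checks pass: Σm=0; 8 even; l₃=3∈[3,5].
(2·4+1)(2·1+1)(2·3+1) = 189
Δ: 2! 6! 0! / 9! → 1/252
sum: t=1:−1/36 = -1/36
3j²(4 1 3; 0 0 0) = Δ·Π!·Σ² = 4/63  (sign +1)
sum: t=1:−1/120 = -1/120
3j²(4 1 3; 2 0 -2) = Δ·Π!·Σ² = 1/21  (sign +1)
combine: 4πI² = 189·4/63·1/21 = 4/7
take √, sign +1: I = 0.21324362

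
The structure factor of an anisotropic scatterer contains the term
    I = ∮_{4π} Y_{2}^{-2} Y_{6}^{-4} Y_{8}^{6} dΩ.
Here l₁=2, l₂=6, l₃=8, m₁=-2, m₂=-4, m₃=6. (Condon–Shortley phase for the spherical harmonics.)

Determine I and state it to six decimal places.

Checks pass: Σm=0; 16 even; l₃=8∈[4,8].
(2·2+1)(2·6+1)(2·8+1) = 1105
Δ: 0! 4! 12! / 17! → 1/30940
sum: t=0:+1/2073600 = 1/2073600
3j²(2 6 8; 0 0 0) = Δ·Π!·Σ² = 28/1105  (sign +1)
sum: t=0:+1/174182400 = 1/174182400
3j²(2 6 8; -2 -4 6) = Δ·Π!·Σ² = 11/340  (sign +1)
combine: 4πI² = 1105·28/1105·11/340 = 77/85
take √, sign +1: I = 0.26849176

0.268492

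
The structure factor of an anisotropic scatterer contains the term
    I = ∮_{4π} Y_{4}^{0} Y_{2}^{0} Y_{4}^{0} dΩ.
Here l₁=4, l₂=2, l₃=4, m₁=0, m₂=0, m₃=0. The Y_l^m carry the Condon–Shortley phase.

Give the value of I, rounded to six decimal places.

Checks pass: Σm=0; 10 even; l₃=4∈[2,6].
(2·4+1)(2·2+1)(2·4+1) = 405
Δ: 2! 6! 2! / 11! → 1/13860
sum: t=0:+1/192 t=1:−1/36 t=2:+1/192 = -5/288
3j²(4 2 4; 0 0 0) = Δ·Π!·Σ² = 20/693  (sign -1)
(m-triple is (0,0,0) — same symbol as above.)
combine: 4πI² = 405·20/693·20/693 = 2000/5929
take √, sign +1: I = 0.16383977

0.163840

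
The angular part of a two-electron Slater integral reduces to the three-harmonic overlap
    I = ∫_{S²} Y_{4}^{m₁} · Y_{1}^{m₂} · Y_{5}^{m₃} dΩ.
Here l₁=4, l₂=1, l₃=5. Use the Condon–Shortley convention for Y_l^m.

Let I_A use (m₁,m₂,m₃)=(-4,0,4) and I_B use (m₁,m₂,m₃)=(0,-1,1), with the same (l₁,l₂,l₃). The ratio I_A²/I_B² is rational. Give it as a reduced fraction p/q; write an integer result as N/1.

Shared (l₁,l₂,l₃)=(4,1,5): N and (l;000)² cancel in I_A²/I_B².
A: Δ = 0!·8!·2!/11! = 1/495; Racah Σ t=0..0: t=0:+1/40320 = 1/40320; ⇒ 3j(4 1 5; -4 0 4)² = 1/55, sgn -1
B: Δ = 0!·8!·2!/11! = 1/495; Racah Σ t=0..0: t=0:+1/1152 = 1/1152; ⇒ 3j(4 1 5; 0 -1 1)² = 1/33, sgn +1
I_A²/I_B² = (1/55)/(1/33) = 3/5

3/5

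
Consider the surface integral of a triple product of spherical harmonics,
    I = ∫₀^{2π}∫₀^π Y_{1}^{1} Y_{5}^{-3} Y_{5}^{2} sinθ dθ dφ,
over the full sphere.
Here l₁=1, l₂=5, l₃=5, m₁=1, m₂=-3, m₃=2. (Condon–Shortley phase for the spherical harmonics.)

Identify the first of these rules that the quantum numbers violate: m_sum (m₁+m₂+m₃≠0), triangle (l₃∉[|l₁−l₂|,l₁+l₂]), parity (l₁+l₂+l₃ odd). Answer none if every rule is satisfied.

azimuthal sum: 1 − 3 + 2 = 0  ✓
4 ≤ 5 ≤ 6 (triangle on l)  ✓
L = 1 + 5 + 5 = 11 (odd)  ✗

parity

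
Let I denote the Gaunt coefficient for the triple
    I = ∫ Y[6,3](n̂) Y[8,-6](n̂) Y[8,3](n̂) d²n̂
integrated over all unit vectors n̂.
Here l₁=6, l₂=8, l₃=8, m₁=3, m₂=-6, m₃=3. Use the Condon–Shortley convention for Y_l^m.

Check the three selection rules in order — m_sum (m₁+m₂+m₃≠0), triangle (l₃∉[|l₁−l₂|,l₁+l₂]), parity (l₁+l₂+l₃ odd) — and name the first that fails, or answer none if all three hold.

none

azimuthal sum: 3 − 6 + 3 = 0  ✓
2 ≤ 8 ≤ 14 (triangle on l)  ✓
L = 6 + 8 + 8 = 22 (even)  ✓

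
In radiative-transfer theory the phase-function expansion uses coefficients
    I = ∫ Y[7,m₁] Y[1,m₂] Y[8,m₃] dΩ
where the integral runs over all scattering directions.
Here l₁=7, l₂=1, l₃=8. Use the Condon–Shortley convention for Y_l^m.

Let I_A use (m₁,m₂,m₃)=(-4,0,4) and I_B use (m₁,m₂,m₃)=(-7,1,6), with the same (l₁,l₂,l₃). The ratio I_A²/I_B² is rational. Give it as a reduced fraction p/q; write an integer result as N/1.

Same 7,1,8: normalisation and zero-m 3j drop out of the ratio.
A: Δ: 0! 14! 2! / 17! → 1/2040; sum: t=0:+1/239500800 = 1/239500800; 3j²(7 1 8; -4 0 4) = Δ·Π!·Σ² = 2/85  (sign +1)
B: Δ: 0! 14! 2! / 17! → 1/2040; sum: t=0:+1/174356582400 = 1/174356582400; 3j²(7 1 8; -7 1 6) = Δ·Π!·Σ² = 1/2040  (sign +1)
I_A²/I_B² = (2/85)/(1/2040) = 48/1

48/1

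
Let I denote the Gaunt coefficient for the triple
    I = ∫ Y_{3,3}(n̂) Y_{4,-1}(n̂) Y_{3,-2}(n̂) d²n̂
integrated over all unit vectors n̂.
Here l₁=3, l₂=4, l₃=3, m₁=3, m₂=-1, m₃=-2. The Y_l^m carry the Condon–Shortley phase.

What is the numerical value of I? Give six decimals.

Checks pass: Σm=0; 10 even; l₃=3∈[1,7].
(2·3+1)(2·4+1)(2·3+1) = 441
Δ: 4! 2! 4! / 11! → 1/34650
sum: t=1:−1/72 t=2:+1/16 t=3:−1/72 = 5/144
3j²(3 4 3; 0 0 0) = Δ·Π!·Σ² = 2/77  (sign -1)
sum: t=0:+1/288 = 1/288
3j²(3 4 3; 3 -1 -2) = Δ·Π!·Σ² = 5/231  (sign -1)
combine: 4πI² = 441·2/77·5/231 = 30/121
take √, sign +1: I = 0.14046335

0.140463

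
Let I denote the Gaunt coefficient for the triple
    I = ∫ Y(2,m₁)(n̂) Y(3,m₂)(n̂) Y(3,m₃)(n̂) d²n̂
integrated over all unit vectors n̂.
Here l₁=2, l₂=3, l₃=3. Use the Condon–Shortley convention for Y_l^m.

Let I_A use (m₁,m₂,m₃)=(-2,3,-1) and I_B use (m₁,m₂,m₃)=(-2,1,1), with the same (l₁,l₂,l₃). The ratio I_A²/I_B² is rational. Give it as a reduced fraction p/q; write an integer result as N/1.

5/12

l's match ⇒ only the (l;m) 3-j factors differ between A and B.
A: triangle coeff Δ(2,3,3) = 1/3780; Σ_t [2,2]: t=2:+1/96 = 1/96; (3j)²=1/42 [(2 3 3; -2 3 -1)], sign=+1
B: triangle coeff Δ(2,3,3) = 1/3780; Σ_t [2,2]: t=2:+1/16 = 1/16; (3j)²=2/35 [(2 3 3; -2 1 1)], sign=+1
I_A²/I_B² = (1/42)/(2/35) = 5/12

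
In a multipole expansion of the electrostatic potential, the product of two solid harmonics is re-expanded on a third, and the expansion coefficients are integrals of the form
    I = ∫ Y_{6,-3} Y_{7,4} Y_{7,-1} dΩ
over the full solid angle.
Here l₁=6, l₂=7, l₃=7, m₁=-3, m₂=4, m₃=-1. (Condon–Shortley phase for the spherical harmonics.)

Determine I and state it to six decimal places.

-0.108019

Checks pass: Σm=0; 20 even; l₃=7∈[1,13].
(2·6+1)(2·7+1)(2·7+1) = 2925
Δ: 6! 6! 8! / 21! → 1/2444321880
sum: t=0:+1/2612736000 t=1:−1/20736000 t=2:+1/1658880 t=3:−1/746496 t=4:+1/1658880 t=5:−1/20736000 t=6:+1/2612736000 = -1/4354560
3j²(6 7 7; 0 0 0) = Δ·Π!·Σ² = 1000/138567  (sign +1)
sum: t=3:−1/1045094400 t=4:+1/29030400 t=5:−1/8294400 t=6:+1/18662400 = -1/29859840
3j²(6 7 7; -3 4 -1) = Δ·Π!·Σ² = 175/25194  (sign -1)
combine: 4πI² = 2925·1000/138567·175/25194 = 2187500/14919047
take √, sign -1: I = -0.10801860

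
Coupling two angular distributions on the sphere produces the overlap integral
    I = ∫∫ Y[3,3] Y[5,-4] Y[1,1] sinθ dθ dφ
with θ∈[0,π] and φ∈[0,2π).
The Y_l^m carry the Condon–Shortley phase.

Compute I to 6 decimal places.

|3−5|≤1≤3+5 violated ⇒ I = 0

0.000000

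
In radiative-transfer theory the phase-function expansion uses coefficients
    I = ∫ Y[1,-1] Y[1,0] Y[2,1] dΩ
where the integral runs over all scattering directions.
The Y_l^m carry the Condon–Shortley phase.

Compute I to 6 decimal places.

-0.218510

Checks pass: Σm=0; 4 even; l₃=2∈[0,2].
(2·1+1)(2·1+1)(2·2+1) = 45
Δ: 0! 2! 2! / 5! → 1/30
sum: t=0:+1/1 = 1/1
3j²(1 1 2; 0 0 0) = Δ·Π!·Σ² = 2/15  (sign +1)
sum: t=0:+1/2 = 1/2
3j²(1 1 2; -1 0 1) = Δ·Π!·Σ² = 1/10  (sign -1)
combine: 4πI² = 45·2/15·1/10 = 3/5
take √, sign -1: I = -0.21850969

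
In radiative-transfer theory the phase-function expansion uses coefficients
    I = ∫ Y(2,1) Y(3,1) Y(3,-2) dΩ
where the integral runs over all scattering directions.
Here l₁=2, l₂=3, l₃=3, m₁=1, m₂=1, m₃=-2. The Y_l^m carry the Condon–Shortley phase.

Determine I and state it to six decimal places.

0.162868

Checks pass: Σm=0; 8 even; l₃=3∈[1,5].
(2·2+1)(2·3+1)(2·3+1) = 245
Δ: 2! 2! 4! / 9! → 1/3780
sum: t=0:+1/24 t=1:−1/4 t=2:+1/24 = -1/6
3j²(2 3 3; 0 0 0) = Δ·Π!·Σ² = 4/105  (sign +1)
sum: t=0:+1/48 t=1:−1/12 = -1/16
3j²(2 3 3; 1 1 -2) = Δ·Π!·Σ² = 1/28  (sign +1)
combine: 4πI² = 245·4/105·1/28 = 1/3
take √, sign +1: I = 0.16286750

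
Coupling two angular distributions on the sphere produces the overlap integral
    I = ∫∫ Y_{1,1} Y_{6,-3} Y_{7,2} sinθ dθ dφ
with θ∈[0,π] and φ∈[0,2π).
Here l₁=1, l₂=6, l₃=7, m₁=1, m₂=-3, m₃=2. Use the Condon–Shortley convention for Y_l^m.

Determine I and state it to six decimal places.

0.110647

Rules hold: Σm=0, L=14 even, 5≤7≤7.
N = 3·13·15 = 585
Δ = 0!·2!·12!/15! = 1/1365
Racah Σ t=0..0: t=0:+1/518400 = 1/518400
⇒ 3j(1 6 7; 0 0 0)² = 7/195, sgn -1
Racah Σ t=0..0: t=0:+1/4354560 = 1/4354560
⇒ 3j(1 6 7; 1 -3 2)² = 2/273, sgn -1
4πI² = N·(3j₀)²·(3jₘ)² = 2/13
I = +1·√(0.153846/4π) = 0.11064668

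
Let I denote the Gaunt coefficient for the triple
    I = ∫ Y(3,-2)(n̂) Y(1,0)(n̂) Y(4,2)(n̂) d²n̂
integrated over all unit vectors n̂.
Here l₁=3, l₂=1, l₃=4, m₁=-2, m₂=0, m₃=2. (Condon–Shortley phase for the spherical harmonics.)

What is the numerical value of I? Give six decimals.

0.213244

Rules hold: Σm=0, L=8 even, 2≤4≤4.
N = 7·3·9 = 189
Δ = 0!·6!·2!/9! = 1/252
Racah Σ t=0..0: t=0:+1/36 = 1/36
⇒ 3j(3 1 4; 0 0 0)² = 4/63, sgn +1
Racah Σ t=0..0: t=0:+1/120 = 1/120
⇒ 3j(3 1 4; -2 0 2)² = 1/21, sgn +1
4πI² = N·(3j₀)²·(3jₘ)² = 4/7
I = +1·√(0.571429/4π) = 0.21324362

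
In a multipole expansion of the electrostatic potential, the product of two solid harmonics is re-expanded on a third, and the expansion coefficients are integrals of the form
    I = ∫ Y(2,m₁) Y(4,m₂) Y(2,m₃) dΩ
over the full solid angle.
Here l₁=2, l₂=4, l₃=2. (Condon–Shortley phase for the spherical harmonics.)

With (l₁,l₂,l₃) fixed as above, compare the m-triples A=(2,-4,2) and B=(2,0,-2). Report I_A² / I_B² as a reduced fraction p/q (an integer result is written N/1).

70/1

Shared (l₁,l₂,l₃)=(2,4,2): N and (l;000)² cancel in I_A²/I_B².
A: Δ = 4!·0!·4!/9! = 1/630; Racah Σ t=0..0: t=0:+1/576 = 1/576; ⇒ 3j(2 4 2; 2 -4 2)² = 1/9, sgn +1
B: Δ = 4!·0!·4!/9! = 1/630; Racah Σ t=0..0: t=0:+1/576 = 1/576; ⇒ 3j(2 4 2; 2 0 -2)² = 1/630, sgn +1
I_A²/I_B² = (1/9)/(1/630) = 70/1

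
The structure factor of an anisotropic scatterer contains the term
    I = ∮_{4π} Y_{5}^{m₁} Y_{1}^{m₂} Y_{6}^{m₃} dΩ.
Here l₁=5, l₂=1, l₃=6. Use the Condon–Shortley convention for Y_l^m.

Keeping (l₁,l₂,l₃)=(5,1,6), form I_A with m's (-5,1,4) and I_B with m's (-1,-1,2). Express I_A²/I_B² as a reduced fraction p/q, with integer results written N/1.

1/28

Same 5,1,6: normalisation and zero-m 3j drop out of the ratio.
A: Δ: 0! 10! 2! / 13! → 1/858; sum: t=0:+1/7257600 = 1/7257600; 3j²(5 1 6; -5 1 4) = Δ·Π!·Σ² = 1/858  (sign +1)
B: Δ: 0! 10! 2! / 13! → 1/858; sum: t=0:+1/34560 = 1/34560; 3j²(5 1 6; -1 -1 2) = Δ·Π!·Σ² = 14/429  (sign +1)
I_A²/I_B² = (1/858)/(14/429) = 1/28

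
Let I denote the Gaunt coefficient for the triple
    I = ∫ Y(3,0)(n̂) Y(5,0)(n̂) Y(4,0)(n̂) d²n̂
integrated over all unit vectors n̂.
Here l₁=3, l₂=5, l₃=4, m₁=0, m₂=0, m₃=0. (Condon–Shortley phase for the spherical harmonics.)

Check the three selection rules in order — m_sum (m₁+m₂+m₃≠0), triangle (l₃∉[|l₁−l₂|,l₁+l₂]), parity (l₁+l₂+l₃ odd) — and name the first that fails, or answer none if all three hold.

azimuthal sum: 0 + 0 + 0 = 0  ✓
2 ≤ 4 ≤ 8 (triangle on l)  ✓
L = 3 + 5 + 4 = 12 (even)  ✓

none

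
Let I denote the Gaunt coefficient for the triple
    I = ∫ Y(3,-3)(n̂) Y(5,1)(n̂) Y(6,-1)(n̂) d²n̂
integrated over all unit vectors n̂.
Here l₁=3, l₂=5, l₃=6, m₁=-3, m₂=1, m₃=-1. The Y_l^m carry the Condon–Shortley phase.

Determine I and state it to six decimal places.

0.000000

-3 + 1 − 1 = -3 ≠ 0: azimuthal integral kills it; I = 0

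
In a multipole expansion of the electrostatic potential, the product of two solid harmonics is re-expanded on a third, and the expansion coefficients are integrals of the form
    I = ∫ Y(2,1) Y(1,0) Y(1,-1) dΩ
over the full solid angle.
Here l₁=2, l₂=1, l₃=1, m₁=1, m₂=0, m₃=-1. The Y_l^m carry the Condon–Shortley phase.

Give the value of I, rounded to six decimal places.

-0.218510

Rules hold: Σm=0, L=4 even, 1≤1≤3.
N = 5·3·3 = 45
Δ = 2!·2!·0!/5! = 1/30
Racah Σ t=1..1: t=1:−1/1 = -1/1
⇒ 3j(2 1 1; 0 0 0)² = 2/15, sgn +1
Racah Σ t=1..1: t=1:−1/2 = -1/2
⇒ 3j(2 1 1; 1 0 -1)² = 1/10, sgn -1
4πI² = N·(3j₀)²·(3jₘ)² = 3/5
I = -1·√(0.6/4π) = -0.21850969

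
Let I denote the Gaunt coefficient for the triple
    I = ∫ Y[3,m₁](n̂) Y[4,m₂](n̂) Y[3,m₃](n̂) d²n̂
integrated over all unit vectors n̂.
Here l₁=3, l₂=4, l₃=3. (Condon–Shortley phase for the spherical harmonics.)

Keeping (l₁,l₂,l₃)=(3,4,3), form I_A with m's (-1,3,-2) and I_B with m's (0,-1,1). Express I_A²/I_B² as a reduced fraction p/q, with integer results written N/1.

l's match ⇒ only the (l;m) 3-j factors differ between A and B.
A: triangle coeff Δ(3,4,3) = 1/34650; Σ_t [3,4]: t=3:−1/144 t=4:+1/288 = -1/288; (3j)²=1/99 [(3 4 3; -1 3 -2)], sign=+1
B: triangle coeff Δ(3,4,3) = 1/34650; Σ_t [1,3]: t=1:−1/48 t=2:+1/24 t=3:−1/288 = 5/288; (3j)²=5/462 [(3 4 3; 0 -1 1)], sign=+1
I_A²/I_B² = (1/99)/(5/462) = 14/15

14/15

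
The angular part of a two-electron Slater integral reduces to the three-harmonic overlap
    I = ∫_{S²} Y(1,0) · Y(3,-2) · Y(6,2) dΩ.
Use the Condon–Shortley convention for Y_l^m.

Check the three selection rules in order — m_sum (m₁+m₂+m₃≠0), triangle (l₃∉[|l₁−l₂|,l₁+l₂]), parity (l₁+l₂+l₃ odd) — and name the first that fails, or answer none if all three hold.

triangle

Σmᵢ = 0  ✓
l₃∈[|l₁−l₂|,l₁+l₂]=[2,4], have l₃=6  ✗
Σlᵢ = 10 ⇒ even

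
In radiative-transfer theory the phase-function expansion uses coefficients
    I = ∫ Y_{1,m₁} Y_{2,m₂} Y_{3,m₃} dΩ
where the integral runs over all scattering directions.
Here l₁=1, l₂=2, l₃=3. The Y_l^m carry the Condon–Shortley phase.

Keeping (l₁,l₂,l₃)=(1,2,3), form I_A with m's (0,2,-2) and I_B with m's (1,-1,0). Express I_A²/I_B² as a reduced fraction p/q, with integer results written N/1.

5/3

Shared (l₁,l₂,l₃)=(1,2,3): N and (l;000)² cancel in I_A²/I_B².
A: Δ = 0!·2!·4!/7! = 1/105; Racah Σ t=0..0: t=0:+1/24 = 1/24; ⇒ 3j(1 2 3; 0 2 -2)² = 1/21, sgn -1
B: Δ = 0!·2!·4!/7! = 1/105; Racah Σ t=0..0: t=0:+1/12 = 1/12; ⇒ 3j(1 2 3; 1 -1 0)² = 1/35, sgn -1
I_A²/I_B² = (1/21)/(1/35) = 5/3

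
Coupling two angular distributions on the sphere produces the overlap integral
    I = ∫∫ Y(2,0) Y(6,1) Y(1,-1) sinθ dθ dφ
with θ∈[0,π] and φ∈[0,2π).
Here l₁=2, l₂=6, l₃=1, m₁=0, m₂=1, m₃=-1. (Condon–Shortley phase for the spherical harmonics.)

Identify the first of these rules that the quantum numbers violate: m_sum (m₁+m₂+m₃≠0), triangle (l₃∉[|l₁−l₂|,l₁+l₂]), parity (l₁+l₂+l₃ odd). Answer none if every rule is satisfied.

azimuthal sum: 0 + 1 − 1 = 0  ✓
4 ≤ 1 ≤ 8 (triangle on l)  ✗
L = 2 + 6 + 1 = 9 (odd)

triangle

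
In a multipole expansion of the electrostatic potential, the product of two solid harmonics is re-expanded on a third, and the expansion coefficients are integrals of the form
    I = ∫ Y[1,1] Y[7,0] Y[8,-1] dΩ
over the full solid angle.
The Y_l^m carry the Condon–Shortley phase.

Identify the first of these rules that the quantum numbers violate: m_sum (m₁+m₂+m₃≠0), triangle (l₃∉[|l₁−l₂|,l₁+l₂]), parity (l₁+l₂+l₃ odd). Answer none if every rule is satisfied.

azimuthal sum: 1 + 0 − 1 = 0  ✓
6 ≤ 8 ≤ 8 (triangle on l)  ✓
L = 1 + 7 + 8 = 16 (even)  ✓

none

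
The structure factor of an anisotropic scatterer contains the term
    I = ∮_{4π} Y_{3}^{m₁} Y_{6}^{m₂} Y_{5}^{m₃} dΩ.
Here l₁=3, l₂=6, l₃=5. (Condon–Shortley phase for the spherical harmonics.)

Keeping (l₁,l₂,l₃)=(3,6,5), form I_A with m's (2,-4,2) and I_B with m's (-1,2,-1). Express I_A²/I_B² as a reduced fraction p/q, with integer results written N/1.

Same 3,6,5: normalisation and zero-m 3j drop out of the ratio.
A: Δ: 4! 2! 8! / 15! → 1/675675; sum: t=0:+1/34560 t=1:−1/60480 = 1/80640; 3j²(3 6 5; 2 -4 2) = Δ·Π!·Σ² = 6/1001  (sign -1)
B: Δ: 4! 2! 8! / 15! → 1/675675; sum: t=2:+1/11520 t=3:−1/4320 t=4:+1/27648 = -1/9216; 3j²(3 6 5; -1 2 -1) = Δ·Π!·Σ² = 2/143  (sign -1)
I_A²/I_B² = (6/1001)/(2/143) = 3/7

3/7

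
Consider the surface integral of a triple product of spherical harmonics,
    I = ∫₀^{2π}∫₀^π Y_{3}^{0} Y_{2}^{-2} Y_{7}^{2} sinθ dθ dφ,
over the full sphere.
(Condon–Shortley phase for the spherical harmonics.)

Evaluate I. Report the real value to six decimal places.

triangle: need 1≤l₃≤5, have 7; I=0

0.000000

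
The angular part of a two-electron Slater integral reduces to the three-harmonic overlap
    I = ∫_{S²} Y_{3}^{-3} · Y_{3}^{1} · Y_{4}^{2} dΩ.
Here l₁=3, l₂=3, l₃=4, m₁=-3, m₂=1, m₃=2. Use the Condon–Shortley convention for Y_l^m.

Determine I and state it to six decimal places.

Rules hold: Σm=0, L=10 even, 0≤4≤6.
N = 7·7·9 = 441
Δ = 2!·4!·4!/11! = 1/34650
Racah Σ t=0..2: t=0:+1/72 t=1:−1/16 t=2:+1/72 = -5/144
⇒ 3j(3 3 4; 0 0 0)² = 2/77, sgn -1
Racah Σ t=2..2: t=2:+1/192 = 1/192
⇒ 3j(3 3 4; -3 1 2)² = 3/77, sgn +1
4πI² = N·(3j₀)²·(3jₘ)² = 54/121
I = -1·√(0.446281/4π) = -0.18845135

-0.188451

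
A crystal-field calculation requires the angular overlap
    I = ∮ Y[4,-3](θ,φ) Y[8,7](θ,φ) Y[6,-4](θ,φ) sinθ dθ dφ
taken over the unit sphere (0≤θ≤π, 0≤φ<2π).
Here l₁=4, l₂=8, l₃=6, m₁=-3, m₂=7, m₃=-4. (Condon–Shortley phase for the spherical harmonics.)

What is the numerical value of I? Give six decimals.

-0.159602

m-sum 0 ✓  L=18 even ✓  4≤6≤12 ✓
Π(2lᵢ+1) = 9×17×13 = 1989
triangle coeff Δ(4,8,6) = 1/23279256
Σ_t [2,4]: t=2:+1/1658880 t=3:−1/518400 t=4:+1/1658880 = -1/1382400
(3j)²=504/46189 [(4 8 6; 0 0 0)], sign=-1
Σ_t [5,6]: t=5:−1/870912000 t=6:+1/261273600 = 1/373248000
(3j)²=343/23256 [(4 8 6; -3 7 -4)], sign=+1
⇒ 4πI² = 21609/67507
I = (-1)√(21609/67507/(4π)) = -0.15960188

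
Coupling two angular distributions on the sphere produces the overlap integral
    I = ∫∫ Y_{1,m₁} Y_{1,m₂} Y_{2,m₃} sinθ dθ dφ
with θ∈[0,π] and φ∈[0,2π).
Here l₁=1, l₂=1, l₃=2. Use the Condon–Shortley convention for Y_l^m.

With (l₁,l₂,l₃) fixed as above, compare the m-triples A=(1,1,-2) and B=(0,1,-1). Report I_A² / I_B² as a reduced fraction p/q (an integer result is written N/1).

2/1

l's match ⇒ only the (l;m) 3-j factors differ between A and B.
A: triangle coeff Δ(1,1,2) = 1/30; Σ_t [0,0]: t=0:+1/4 = 1/4; (3j)²=1/5 [(1 1 2; 1 1 -2)], sign=+1
B: triangle coeff Δ(1,1,2) = 1/30; Σ_t [0,0]: t=0:+1/2 = 1/2; (3j)²=1/10 [(1 1 2; 0 1 -1)], sign=-1
I_A²/I_B² = (1/5)/(1/10) = 2/1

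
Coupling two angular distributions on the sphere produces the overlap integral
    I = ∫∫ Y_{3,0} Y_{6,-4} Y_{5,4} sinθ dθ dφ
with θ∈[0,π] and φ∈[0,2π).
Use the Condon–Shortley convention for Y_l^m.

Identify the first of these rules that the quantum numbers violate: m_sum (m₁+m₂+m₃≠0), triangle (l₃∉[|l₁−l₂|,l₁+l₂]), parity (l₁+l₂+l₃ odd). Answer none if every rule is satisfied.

none

m₁+m₂+m₃ = 0 − 4 + 4 = 0  ✓
triangle: |3−6|=3 ≤ l₃=5 ≤ 3+6=9  ✓
parity: l₁+l₂+l₃ = 14 is even  ✓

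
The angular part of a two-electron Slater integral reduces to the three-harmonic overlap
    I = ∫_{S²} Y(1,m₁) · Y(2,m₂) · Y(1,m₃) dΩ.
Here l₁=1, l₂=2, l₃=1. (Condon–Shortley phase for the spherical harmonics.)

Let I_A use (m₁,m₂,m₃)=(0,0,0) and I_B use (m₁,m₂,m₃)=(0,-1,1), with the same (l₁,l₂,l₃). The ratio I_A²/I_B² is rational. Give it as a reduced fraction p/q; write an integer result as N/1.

4/3

Same 1,2,1: normalisation and zero-m 3j drop out of the ratio.
A: Δ: 2! 0! 2! / 5! → 1/30; sum: t=1:−1/1 = -1/1; 3j²(1 2 1; 0 0 0) = Δ·Π!·Σ² = 2/15  (sign +1)
B: Δ: 2! 0! 2! / 5! → 1/30; sum: t=1:−1/2 = -1/2; 3j²(1 2 1; 0 -1 1) = Δ·Π!·Σ² = 1/10  (sign -1)
I_A²/I_B² = (2/15)/(1/10) = 4/3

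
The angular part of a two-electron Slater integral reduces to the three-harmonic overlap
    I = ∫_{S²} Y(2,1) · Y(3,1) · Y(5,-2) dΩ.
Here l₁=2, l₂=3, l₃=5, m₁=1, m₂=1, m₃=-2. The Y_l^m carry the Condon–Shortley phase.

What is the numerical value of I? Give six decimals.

Checks pass: Σm=0; 10 even; l₃=5∈[1,5].
(2·2+1)(2·3+1)(2·5+1) = 385
Δ: 0! 4! 6! / 11! → 1/2310
sum: t=0:+1/144 = 1/144
3j²(2 3 5; 0 0 0) = Δ·Π!·Σ² = 10/231  (sign -1)
sum: t=0:+1/288 = 1/288
3j²(2 3 5; 1 1 -2) = Δ·Π!·Σ² = 1/22  (sign -1)
combine: 4πI² = 385·10/231·1/22 = 25/33
take √, sign +1: I = 0.24553200

0.245532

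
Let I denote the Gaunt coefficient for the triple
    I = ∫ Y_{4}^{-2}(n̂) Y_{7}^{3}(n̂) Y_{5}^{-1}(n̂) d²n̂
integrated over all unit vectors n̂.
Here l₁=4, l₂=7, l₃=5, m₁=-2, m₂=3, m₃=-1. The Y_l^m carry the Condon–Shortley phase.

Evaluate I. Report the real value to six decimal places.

-0.072504

Rules hold: Σm=0, L=16 even, 3≤5≤11.
N = 9·15·11 = 1485
Δ = 6!·2!·8!/17! = 1/6126120
Racah Σ t=2..4: t=2:+1/69120 t=3:−1/20736 t=4:+1/69120 = -1/51840
⇒ 3j(4 7 5; 0 0 0)² = 280/21879, sgn +1
Racah Σ t=4..6: t=4:+1/138240 t=5:−1/86400 t=6:+1/829440 = -13/4147200
⇒ 3j(4 7 5; -2 3 -1)² = 13/3740, sgn -1
4πI² = N·(3j₀)²·(3jₘ)² = 210/3179
I = -1·√(0.0660585/4π) = -0.07250358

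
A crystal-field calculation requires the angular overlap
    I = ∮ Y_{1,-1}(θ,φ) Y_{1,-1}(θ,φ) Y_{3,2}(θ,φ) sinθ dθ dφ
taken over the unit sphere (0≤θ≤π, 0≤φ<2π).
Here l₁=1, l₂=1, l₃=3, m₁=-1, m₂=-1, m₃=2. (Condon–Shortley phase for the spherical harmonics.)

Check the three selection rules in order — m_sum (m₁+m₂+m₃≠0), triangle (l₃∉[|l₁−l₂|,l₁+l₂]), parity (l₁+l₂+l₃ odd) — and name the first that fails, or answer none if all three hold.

triangle

Σmᵢ = 0  ✓
l₃∈[|l₁−l₂|,l₁+l₂]=[0,2], have l₃=3  ✗
Σlᵢ = 5 ⇒ odd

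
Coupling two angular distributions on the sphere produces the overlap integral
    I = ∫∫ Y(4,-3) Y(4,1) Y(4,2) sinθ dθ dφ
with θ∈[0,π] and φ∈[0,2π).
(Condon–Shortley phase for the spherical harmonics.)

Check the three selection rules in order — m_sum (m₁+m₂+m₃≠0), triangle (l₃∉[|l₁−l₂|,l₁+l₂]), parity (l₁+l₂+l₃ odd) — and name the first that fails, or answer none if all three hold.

Σmᵢ = 0  ✓
l₃∈[|l₁−l₂|,l₁+l₂]=[0,8], have l₃=4  ✓
Σlᵢ = 12 ⇒ even  ✓

none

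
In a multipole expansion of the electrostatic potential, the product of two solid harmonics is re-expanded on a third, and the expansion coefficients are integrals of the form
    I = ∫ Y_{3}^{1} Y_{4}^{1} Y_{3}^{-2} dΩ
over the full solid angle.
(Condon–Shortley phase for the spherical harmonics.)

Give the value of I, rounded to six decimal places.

Rules hold: Σm=0, L=10 even, 1≤3≤7.
N = 7·9·7 = 441
Δ = 4!·2!·4!/11! = 1/34650
Racah Σ t=1..3: t=1:−1/72 t=2:+1/16 t=3:−1/72 = 5/144
⇒ 3j(3 4 3; 0 0 0)² = 2/77, sgn -1
Racah Σ t=1..2: t=1:−1/144 t=2:+1/48 = 1/72
⇒ 3j(3 4 3; 1 1 -2)² = 16/693, sgn -1
4πI² = N·(3j₀)²·(3jₘ)² = 32/121
I = +1·√(0.264463/4π) = 0.14506992

0.145070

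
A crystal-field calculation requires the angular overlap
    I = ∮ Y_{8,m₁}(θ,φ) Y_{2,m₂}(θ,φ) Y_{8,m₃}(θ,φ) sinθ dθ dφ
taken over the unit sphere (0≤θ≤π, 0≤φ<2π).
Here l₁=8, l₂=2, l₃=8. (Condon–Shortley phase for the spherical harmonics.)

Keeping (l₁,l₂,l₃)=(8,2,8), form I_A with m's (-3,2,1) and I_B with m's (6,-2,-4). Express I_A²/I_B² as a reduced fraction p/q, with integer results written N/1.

l's match ⇒ only the (l;m) 3-j factors differ between A and B.
A: triangle coeff Δ(8,2,8) = 1/348840; Σ_t [2,2]: t=2:+1/174182400 = 1/174182400; (3j)²=77/3876 [(8 2 8; -3 2 1)], sign=-1
B: triangle coeff Δ(8,2,8) = 1/348840; Σ_t [0,0]: t=0:+1/3832012800 = 1/3832012800; (3j)²=91/9690 [(8 2 8; 6 -2 -4)], sign=+1
I_A²/I_B² = (77/3876)/(91/9690) = 55/26

55/26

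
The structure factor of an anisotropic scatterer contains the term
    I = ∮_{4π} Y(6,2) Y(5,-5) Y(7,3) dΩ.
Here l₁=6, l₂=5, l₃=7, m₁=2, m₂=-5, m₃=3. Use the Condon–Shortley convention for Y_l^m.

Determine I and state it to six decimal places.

Rules hold: Σm=0, L=18 even, 1≤7≤11.
N = 13·11·15 = 2145
Δ = 4!·8!·6!/19! = 1/174594420
Racah Σ t=0..4: t=0:+1/4147200 t=1:−1/207360 t=2:+1/82944 t=3:−1/207360 t=4:+1/4147200 = 1/345600
⇒ 3j(6 5 7; 0 0 0)² = 420/46189, sgn -1
Racah Σ t=0..0: t=0:+1/9953280 = 1/9953280
⇒ 3j(6 5 7; 2 -5 3)² = 2450/138567, sgn +1
4πI² = N·(3j₀)²·(3jₘ)² = 5145000/14919047
I = -1·√(0.344861/4π) = -0.16565983

-0.165660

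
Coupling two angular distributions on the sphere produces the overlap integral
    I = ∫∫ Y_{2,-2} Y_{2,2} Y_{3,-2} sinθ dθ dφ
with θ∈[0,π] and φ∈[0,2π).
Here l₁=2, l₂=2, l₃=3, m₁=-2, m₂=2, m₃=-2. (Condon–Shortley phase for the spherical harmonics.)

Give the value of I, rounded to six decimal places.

-2 + 2 − 2 = -2 ≠ 0: azimuthal integral kills it; I = 0

0.000000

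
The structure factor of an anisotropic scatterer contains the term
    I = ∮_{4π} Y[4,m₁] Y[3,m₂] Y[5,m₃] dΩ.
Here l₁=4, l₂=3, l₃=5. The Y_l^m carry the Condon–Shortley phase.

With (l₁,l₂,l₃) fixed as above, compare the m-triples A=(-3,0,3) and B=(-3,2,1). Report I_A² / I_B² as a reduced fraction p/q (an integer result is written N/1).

l's match ⇒ only the (l;m) 3-j factors differ between A and B.
A: triangle coeff Δ(4,3,5) = 1/180180; Σ_t [1,2]: t=1:−1/2880 t=2:+1/1440 = 1/2880; (3j)²=7/715 [(4 3 5; -3 0 3)], sign=+1
B: triangle coeff Δ(4,3,5) = 1/180180; Σ_t [1,2]: t=1:−1/17280 t=2:+1/1440 = 11/17280; (3j)²=11/468 [(4 3 5; -3 2 1)], sign=+1
I_A²/I_B² = (7/715)/(11/468) = 252/605

252/605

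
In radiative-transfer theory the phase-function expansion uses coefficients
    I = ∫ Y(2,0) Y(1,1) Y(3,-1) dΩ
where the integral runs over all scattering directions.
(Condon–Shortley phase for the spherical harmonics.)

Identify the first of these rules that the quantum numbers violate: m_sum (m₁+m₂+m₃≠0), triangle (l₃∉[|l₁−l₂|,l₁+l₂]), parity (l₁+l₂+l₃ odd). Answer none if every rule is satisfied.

m₁+m₂+m₃ = 0 + 1 − 1 = 0  ✓
triangle: |2−1|=1 ≤ l₃=3 ≤ 2+1=3  ✓
parity: l₁+l₂+l₃ = 6 is even  ✓

none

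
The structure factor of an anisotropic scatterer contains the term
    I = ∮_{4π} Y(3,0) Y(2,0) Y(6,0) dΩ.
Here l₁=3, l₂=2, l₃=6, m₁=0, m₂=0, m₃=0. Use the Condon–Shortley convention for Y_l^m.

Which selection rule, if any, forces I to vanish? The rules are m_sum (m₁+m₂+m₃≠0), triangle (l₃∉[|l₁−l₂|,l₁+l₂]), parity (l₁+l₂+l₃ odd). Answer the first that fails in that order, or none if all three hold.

azimuthal sum: 0 + 0 + 0 = 0  ✓
1 ≤ 6 ≤ 5 (triangle on l)  ✗
L = 3 + 2 + 6 = 11 (odd)

triangle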